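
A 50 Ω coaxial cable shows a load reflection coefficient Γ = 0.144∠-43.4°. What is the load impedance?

Z_L ≈ 60.3 − j12.2 Ω

Z_L = Z_0·(1 + Γ)/(1 − Γ) = 50·(1.1 − j0.0989)/(0.895 + j0.0989)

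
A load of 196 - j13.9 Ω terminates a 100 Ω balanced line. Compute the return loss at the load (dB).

RL ≈ 9.7 dB

Γ = (96 − j13.9)/(296 − j13.9), |Γ| = 0.327
RL = −20·log₁₀|Γ| = −20·log₁₀(0.327)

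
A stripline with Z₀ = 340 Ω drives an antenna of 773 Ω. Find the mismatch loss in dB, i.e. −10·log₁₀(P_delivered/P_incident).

Γ = (773 − 340)/(773 + 340) = 0.389
|Γ|² = 0.151, so P_del/P_inc = 1 − |Γ|² = 0.849
ML = −10·log₁₀(1 − |Γ|²)

mismatch loss ≈ 0.713 dB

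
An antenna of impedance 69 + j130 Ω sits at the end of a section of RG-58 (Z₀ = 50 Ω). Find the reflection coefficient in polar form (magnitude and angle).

Γ = (Z_L − Z_0)/(Z_L + Z_0) = (19 + j130)/(119 + j130)
|Γ| = 131/176 = 0.745

Γ ≈ 0.745 ∠ 34.2°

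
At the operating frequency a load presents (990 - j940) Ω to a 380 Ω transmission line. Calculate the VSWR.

Γ = (Z_L − Z_0)/(Z_L + Z_0) = (610 − j940)/(1370 − j940)
|Γ| = 1120/1660 = 0.674
VSWR = (1 + |Γ|)/(1 − |Γ|) = 1.67/0.326

VSWR ≈ 5.14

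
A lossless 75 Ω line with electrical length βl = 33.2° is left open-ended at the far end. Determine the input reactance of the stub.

X_in ≈ -115 Ω (capacitive)

tan(βl) = 0.654
For an open-ended stub, Z_in = −jZ_0·cot(βl) = −jZ_0/tan(βl)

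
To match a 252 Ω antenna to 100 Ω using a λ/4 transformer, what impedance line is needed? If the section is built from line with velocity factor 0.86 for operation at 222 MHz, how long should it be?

Z_qwt = √(Z_0·R_L) = √(100 × 252) = √25200
λ = 0.86·c/f = 1.16 m, so l = λ/4 = 0.291 m

Z_qwt ≈ 159 Ω; length ≈ 29.1 cm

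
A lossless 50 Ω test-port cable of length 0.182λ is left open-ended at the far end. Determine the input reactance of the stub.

βl = 2π × 0.182 = 65.5°
tan(βl) = 2.2
For an open-ended stub, Z_in = −jZ_0·cot(βl) = −jZ_0/tan(βl)

X_in ≈ -22.8 Ω (capacitive)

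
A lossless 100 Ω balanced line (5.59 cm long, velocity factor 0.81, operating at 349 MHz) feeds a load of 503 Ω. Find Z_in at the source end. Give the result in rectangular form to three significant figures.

Z_in ≈ 75.3 − j154 Ω

λ = v/f = 0.81·c / 349 MHz = 0.696 m
βl = 2π·l/λ = 2π × 0.0803 = 28.9°
tan(βl) = tan(28.9°) = 0.552
Z_in = Z_0·(Z_L + jZ_0·tanβl)/(Z_0 + jZ_L·tanβl)
     = 100·(503 + j55.2)/(100 + j278)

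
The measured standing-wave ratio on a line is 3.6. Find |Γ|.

|Γ| = (S − 1)/(S + 1) = (3.6 − 1)/(3.6 + 1) = 2.6/4.6

|Γ| ≈ 0.565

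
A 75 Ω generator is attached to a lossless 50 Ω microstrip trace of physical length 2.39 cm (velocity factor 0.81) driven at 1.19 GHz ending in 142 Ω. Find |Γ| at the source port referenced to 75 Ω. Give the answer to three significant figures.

λ = v/f = 0.81·c / 1.19 GHz = 0.204 m
βl = 2π·l/λ = 2π × 0.117 = 42.1°
tan(βl) = 0.905
Z_in = Z_0·(Z_L + jZ_0·tanβl)/(Z_0 + jZ_L·tanβl) = 34 − j42 Ω
Γ_s = (Z_in − Z_s)/(Z_in + Z_s) = (-41 − j42)/(109 − j42), |Γ_s| = 0.503

|Γ| ≈ 0.503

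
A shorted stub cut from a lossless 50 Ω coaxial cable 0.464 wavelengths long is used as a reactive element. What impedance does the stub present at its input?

βl = 2π × 0.464 = 167°
tan(βl) = -0.23
For a shorted stub, Z_in = jZ_0·tan(βl)

Z_in ≈ −j11.5 Ω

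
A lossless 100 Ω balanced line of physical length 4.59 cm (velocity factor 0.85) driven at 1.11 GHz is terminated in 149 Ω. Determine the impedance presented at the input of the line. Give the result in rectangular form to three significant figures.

λ = v/f = 0.85·c / 1.11 GHz = 0.23 m
βl = 2π·l/λ = 2π × 0.2 = 71.9°
tan(βl) = tan(71.9°) = 3.06
Z_in = Z_0·(Z_L + jZ_0·tanβl)/(Z_0 + jZ_L·tanβl)
     = 100·(149 + j306)/(100 + j457)

Z_in ≈ 70.9 − j17.1 Ω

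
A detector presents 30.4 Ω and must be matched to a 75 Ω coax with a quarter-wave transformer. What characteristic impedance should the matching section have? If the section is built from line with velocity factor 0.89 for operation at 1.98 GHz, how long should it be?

Z_qwt ≈ 47.7 Ω; length ≈ 3.37 cm

Z_qwt = √(Z_0·R_L) = √(75 × 30.4) = √2280
λ = 0.89·c/f = 0.135 m, so l = λ/4 = 0.0337 m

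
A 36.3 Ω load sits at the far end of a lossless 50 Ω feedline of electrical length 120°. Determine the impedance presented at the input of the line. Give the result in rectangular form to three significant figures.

Z_in ≈ 56.3 − j15.9 Ω

tan(βl) = tan(120°) = -1.73
Z_in = Z_0·(Z_L + jZ_0·tanβl)/(Z_0 + jZ_L·tanβl)
     = 50·(36.3 − j86.6)/(50 − j62.9)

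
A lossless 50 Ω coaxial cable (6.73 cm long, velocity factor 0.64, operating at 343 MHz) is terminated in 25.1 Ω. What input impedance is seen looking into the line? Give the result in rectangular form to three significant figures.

λ = v/f = 0.64·c / 343 MHz = 0.56 m
βl = 2π·l/λ = 2π × 0.12 = 43.3°
tan(βl) = tan(43.3°) = 0.942
Z_in = Z_0·(Z_L + jZ_0·tanβl)/(Z_0 + jZ_L·tanβl)
     = 50·(25.1 + j47.1)/(50 + j23.6)

Z_in ≈ 38.7 + j28.8 Ω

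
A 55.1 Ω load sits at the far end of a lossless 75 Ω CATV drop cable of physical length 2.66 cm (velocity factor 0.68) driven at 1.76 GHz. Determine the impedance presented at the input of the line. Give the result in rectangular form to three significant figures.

Z_in ≈ 101 + j8.04 Ω

λ = v/f = 0.68·c / 1.76 GHz = 0.116 m
βl = 2π·l/λ = 2π × 0.229 = 82.6°
tan(βl) = tan(82.6°) = 7.72
Z_in = Z_0·(Z_L + jZ_0·tanβl)/(Z_0 + jZ_L·tanβl)
     = 75·(55.1 + j579)/(75 + j425)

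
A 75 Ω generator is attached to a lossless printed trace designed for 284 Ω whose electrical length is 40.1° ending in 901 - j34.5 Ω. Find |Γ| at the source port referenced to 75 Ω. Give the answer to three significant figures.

|Γ| ≈ 0.769

tan(βl) = 0.842
Z_in = Z_0·(Z_L + jZ_0·tanβl)/(Z_0 + jZ_L·tanβl) = 184 − j261 Ω
Γ_s = (Z_in − Z_s)/(Z_in + Z_s) = (109 − j261)/(259 − j261), |Γ_s| = 0.769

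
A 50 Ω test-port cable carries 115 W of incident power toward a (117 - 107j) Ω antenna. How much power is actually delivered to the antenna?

P_delivered ≈ 68.4 W

|Γ| = |(67 − j107)/(167 − j107)| = 0.637
|Γ|² = 0.405
P_refl = |Γ|²·P_inc = 46.6 W, P_del = (1 − |Γ|²)·P_inc = 68.4 W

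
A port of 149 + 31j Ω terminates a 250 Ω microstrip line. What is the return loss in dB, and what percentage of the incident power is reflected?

RL ≈ 11.6 dB; 6.97% of incident power reflected

Γ = (-101 + j31)/(399 + j31), |Γ| = 0.264
RL = −20·log₁₀(0.264) = 11.6 dB
P_refl/P_inc = |Γ|² = 0.0697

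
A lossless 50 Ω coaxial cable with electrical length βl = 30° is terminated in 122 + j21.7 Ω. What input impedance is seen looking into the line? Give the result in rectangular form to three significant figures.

Z_in ≈ 63.9 − j52.6 Ω

tan(βl) = tan(30°) = 0.577
Z_in = Z_0·(Z_L + jZ_0·tanβl)/(Z_0 + jZ_L·tanβl)
     = 50·(122 + j50.6)/(37.5 + j70.4)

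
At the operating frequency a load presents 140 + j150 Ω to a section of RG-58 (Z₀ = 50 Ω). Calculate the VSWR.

VSWR ≈ 6.21

Γ = (Z_L − Z_0)/(Z_L + Z_0) = (90 + j150)/(190 + j150)
|Γ| = 175/242 = 0.723
VSWR = (1 + |Γ|)/(1 − |Γ|) = 1.72/0.277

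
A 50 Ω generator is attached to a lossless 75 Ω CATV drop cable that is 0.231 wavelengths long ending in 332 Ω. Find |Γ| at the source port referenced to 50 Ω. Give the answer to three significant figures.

|Γ| ≈ 0.501

βl = 2π × 0.231 = 83.2°
tan(βl) = 8.34
Z_in = Z_0·(Z_L + jZ_0·tanβl)/(Z_0 + jZ_L·tanβl) = 17.2 − j8.53 Ω
Γ_s = (Z_in − Z_s)/(Z_in + Z_s) = (-32.8 − j8.53)/(67.2 − j8.53), |Γ_s| = 0.501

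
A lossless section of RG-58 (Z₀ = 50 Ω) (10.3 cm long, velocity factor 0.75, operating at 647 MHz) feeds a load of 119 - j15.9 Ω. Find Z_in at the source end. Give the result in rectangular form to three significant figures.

λ = v/f = 0.75·c / 647 MHz = 0.348 m
βl = 2π·l/λ = 2π × 0.296 = 107°
tan(βl) = tan(107°) = -3.35
Z_in = Z_0·(Z_L + jZ_0·tanβl)/(Z_0 + jZ_L·tanβl)
     = 50·(119 − j183)/(-3.25 − j399)

Z_in ≈ 22.9 + j15.1 Ω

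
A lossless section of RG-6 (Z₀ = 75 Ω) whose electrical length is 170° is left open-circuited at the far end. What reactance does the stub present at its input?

tan(βl) = -0.176
For an open-circuited stub, Z_in = −jZ_0·cot(βl) = −jZ_0/tan(βl)

X_in ≈ 425 Ω (inductive)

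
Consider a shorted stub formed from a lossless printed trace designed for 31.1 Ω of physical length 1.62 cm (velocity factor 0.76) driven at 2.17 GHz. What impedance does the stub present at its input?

λ = v/f = 0.76·c / 2.17 GHz = 0.105 m
βl = 2π·l/λ = 2π × 0.154 = 55.5°
tan(βl) = 1.46
For a shorted stub, Z_in = jZ_0·tan(βl)

Z_in ≈ +j45.3 Ω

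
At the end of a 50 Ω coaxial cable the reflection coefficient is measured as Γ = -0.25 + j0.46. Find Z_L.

Z_L ≈ 20.5 + j25.9 Ω

Z_L = Z_0·(1 + Γ)/(1 − Γ) = 50·(0.75 + j0.46)/(1.25 − j0.46)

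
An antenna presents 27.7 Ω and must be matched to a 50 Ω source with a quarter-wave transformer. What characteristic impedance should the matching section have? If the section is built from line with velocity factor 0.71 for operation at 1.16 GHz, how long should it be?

Z_qwt ≈ 37.2 Ω; length ≈ 4.59 cm

Z_qwt = √(Z_0·R_L) = √(50 × 27.7) = √1385
λ = 0.71·c/f = 0.184 m, so l = λ/4 = 0.0459 m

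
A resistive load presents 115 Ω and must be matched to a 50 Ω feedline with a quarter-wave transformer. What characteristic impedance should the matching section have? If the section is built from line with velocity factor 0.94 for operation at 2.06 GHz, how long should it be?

Z_qwt ≈ 75.8 Ω; length ≈ 3.42 cm

Z_qwt = √(Z_0·R_L) = √(50 × 115) = √5750
λ = 0.94·c/f = 0.137 m, so l = λ/4 = 0.0342 m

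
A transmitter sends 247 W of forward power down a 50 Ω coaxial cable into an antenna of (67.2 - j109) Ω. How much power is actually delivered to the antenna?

|Γ| = |(17.2 − j109)/(117.2 − j109)| = 0.689
|Γ|² = 0.475
P_refl = |Γ|²·P_inc = 117 W, P_del = (1 − |Γ|²)·P_inc = 130 W

P_delivered ≈ 130 W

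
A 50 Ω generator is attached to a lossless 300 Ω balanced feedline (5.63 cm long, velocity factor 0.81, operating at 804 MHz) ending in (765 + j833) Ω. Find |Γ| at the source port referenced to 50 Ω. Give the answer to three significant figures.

|Γ| ≈ 0.85

λ = v/f = 0.81·c / 804 MHz = 0.302 m
βl = 2π·l/λ = 2π × 0.186 = 67.1°
tan(βl) = 2.36
Z_in = Z_0·(Z_L + jZ_0·tanβl)/(Z_0 + jZ_L·tanβl) = 74.9 − j196 Ω
Γ_s = (Z_in − Z_s)/(Z_in + Z_s) = (24.9 − j196)/(125 − j196), |Γ_s| = 0.85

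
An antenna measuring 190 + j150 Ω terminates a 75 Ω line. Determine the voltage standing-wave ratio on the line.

Γ = (Z_L − Z_0)/(Z_L + Z_0) = (115 + j150)/(265 + j150)
|Γ| = 189/305 = 0.621
VSWR = (1 + |Γ|)/(1 − |Γ|) = 1.62/0.379

VSWR ≈ 4.27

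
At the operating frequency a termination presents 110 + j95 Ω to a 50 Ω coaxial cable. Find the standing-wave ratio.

Γ = (Z_L − Z_0)/(Z_L + Z_0) = (60 + j95)/(160 + j95)
|Γ| = 112/186 = 0.604
VSWR = (1 + |Γ|)/(1 − |Γ|) = 1.6/0.396

VSWR ≈ 4.05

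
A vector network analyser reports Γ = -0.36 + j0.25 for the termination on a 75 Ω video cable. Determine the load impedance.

Z_L = Z_0·(1 + Γ)/(1 − Γ) = 75·(0.64 + j0.25)/(1.36 − j0.25)

Z_L ≈ 31.7 + j19.6 Ω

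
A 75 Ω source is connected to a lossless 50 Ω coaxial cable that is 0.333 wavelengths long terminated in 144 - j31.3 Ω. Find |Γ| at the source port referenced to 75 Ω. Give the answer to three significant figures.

|Γ| ≈ 0.582

βl = 2π × 0.333 = 120°
tan(βl) = -1.74
Z_in = Z_0·(Z_L + jZ_0·tanβl)/(Z_0 + jZ_L·tanβl) = 23.1 + j29.1 Ω
Γ_s = (Z_in − Z_s)/(Z_in + Z_s) = (-51.9 + j29.1)/(98.1 + j29.1), |Γ_s| = 0.582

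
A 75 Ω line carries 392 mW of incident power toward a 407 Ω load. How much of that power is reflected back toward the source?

P_reflected ≈ 186 mW

Γ = (407 − 75)/(407 + 75) = 0.689
|Γ|² = 0.474
P_refl = |Γ|²·P_inc = 186 mW, P_del = (1 − |Γ|²)·P_inc = 206 mW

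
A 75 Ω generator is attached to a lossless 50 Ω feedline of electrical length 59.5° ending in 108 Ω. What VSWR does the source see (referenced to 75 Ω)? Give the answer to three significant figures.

tan(βl) = 1.7
Z_in = Z_0·(Z_L + jZ_0·tanβl)/(Z_0 + jZ_L·tanβl) = 29 − j21.5 Ω
Γ_s = (Z_in − Z_s)/(Z_in + Z_s) = (-46 − j21.5)/(104 − j21.5), |Γ_s| = 0.478
VSWR = (1 + |Γ_s|)/(1 − |Γ_s|)

VSWR ≈ 2.83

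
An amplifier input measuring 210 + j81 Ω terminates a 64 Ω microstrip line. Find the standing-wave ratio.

VSWR ≈ 3.81

Γ = (Z_L − Z_0)/(Z_L + Z_0) = (146 + j81)/(274 + j81)
|Γ| = 167/286 = 0.584
VSWR = (1 + |Γ|)/(1 − |Γ|) = 1.58/0.416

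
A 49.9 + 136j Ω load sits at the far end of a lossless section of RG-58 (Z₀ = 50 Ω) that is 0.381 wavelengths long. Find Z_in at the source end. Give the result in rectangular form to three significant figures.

βl = 2π × 0.381 = 137°
tan(βl) = tan(137°) = -0.927
Z_in = Z_0·(Z_L + jZ_0·tanβl)/(Z_0 + jZ_L·tanβl)
     = 50·(49.9 + j89.6)/(176 − j46.3)

Z_in ≈ 7 + j27.3 Ω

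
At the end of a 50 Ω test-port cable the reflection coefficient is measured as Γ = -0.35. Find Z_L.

Z_L ≈ 24.1 Ω

Z_L = Z_0·(1 + Γ)/(1 − Γ) = 50·(0.65)/(1.35)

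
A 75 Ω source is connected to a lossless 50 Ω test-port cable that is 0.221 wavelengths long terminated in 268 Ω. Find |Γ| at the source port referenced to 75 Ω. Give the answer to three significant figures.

|Γ| ≈ 0.775

βl = 2π × 0.221 = 79.6°
tan(βl) = 5.43
Z_in = Z_0·(Z_L + jZ_0·tanβl)/(Z_0 + jZ_L·tanβl) = 9.63 − j8.88 Ω
Γ_s = (Z_in − Z_s)/(Z_in + Z_s) = (-65.4 − j8.88)/(84.6 − j8.88), |Γ_s| = 0.775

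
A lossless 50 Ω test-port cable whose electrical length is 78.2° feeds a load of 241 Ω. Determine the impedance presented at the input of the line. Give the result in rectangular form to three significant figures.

Z_in ≈ 10.8 − j9.98 Ω

tan(βl) = tan(78.2°) = 4.79
Z_in = Z_0·(Z_L + jZ_0·tanβl)/(Z_0 + jZ_L·tanβl)
     = 50·(241 + j239)/(50 + j1150)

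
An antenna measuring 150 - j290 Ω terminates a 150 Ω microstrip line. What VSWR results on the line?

Γ = (Z_L − Z_0)/(Z_L + Z_0) = (0 − j290)/(300 − j290)
|Γ| = 290/417 = 0.695
VSWR = (1 + |Γ|)/(1 − |Γ|) = 1.7/0.305

VSWR ≈ 5.56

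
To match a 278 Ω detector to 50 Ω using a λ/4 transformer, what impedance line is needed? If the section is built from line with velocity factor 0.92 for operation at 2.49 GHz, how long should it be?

Z_qwt ≈ 118 Ω; length ≈ 2.77 cm

Z_qwt = √(Z_0·R_L) = √(50 × 278) = √13900
λ = 0.92·c/f = 0.111 m, so l = λ/4 = 0.0277 m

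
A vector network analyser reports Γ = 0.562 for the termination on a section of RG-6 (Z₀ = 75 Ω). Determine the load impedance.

Z_L ≈ 267 Ω

Z_L = Z_0·(1 + Γ)/(1 − Γ) = 75·(1.56)/(0.438)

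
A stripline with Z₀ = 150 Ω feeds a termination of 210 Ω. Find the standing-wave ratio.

For a purely resistive load, VSWR = R_L/Z_0 or Z_0/R_L (whichever > 1) = 210/150

VSWR ≈ 1.4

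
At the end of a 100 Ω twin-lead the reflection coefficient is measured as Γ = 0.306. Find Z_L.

Z_L ≈ 188 Ω

Z_L = Z_0·(1 + Γ)/(1 − Γ) = 100·(1.31)/(0.694)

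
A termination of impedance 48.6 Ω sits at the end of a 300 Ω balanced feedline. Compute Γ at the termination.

Γ = -0.721

Γ = (Z_L − Z_0)/(Z_L + Z_0) = (48.6 − 300)/(48.6 + 300) = -251.4/348.6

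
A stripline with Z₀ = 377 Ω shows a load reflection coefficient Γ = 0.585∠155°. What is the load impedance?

Z_L ≈ 103 + j77.6 Ω

Z_L = Z_0·(1 + Γ)/(1 − Γ) = 377·(0.47 + j0.247)/(1.53 − j0.247)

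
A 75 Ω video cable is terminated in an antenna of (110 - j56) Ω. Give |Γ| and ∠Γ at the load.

Γ = (Z_L − Z_0)/(Z_L + Z_0) = (35 − j56)/(185 − j56)
|Γ| = 66/193 = 0.342

Γ ≈ 0.342 ∠ -41.2°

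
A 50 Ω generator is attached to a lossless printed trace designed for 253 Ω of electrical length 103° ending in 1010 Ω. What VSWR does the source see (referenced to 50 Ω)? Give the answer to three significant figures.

VSWR ≈ 2.59

tan(βl) = -4.33
Z_in = Z_0·(Z_L + jZ_0·tanβl)/(Z_0 + jZ_L·tanβl) = 66.5 + j54.6 Ω
Γ_s = (Z_in − Z_s)/(Z_in + Z_s) = (16.5 + j54.6)/(117 + j54.6), |Γ_s| = 0.443
VSWR = (1 + |Γ_s|)/(1 − |Γ_s|)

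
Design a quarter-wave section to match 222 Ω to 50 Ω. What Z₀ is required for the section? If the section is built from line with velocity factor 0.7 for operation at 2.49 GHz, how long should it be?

Z_qwt ≈ 105 Ω; length ≈ 2.11 cm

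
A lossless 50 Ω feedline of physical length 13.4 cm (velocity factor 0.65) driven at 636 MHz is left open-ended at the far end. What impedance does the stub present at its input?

λ = v/f = 0.65·c / 636 MHz = 0.307 m
βl = 2π·l/λ = 2π × 0.437 = 157°
tan(βl) = -0.418
For an open-ended stub, Z_in = −jZ_0·cot(βl) = −jZ_0/tan(βl)

Z_in ≈ +j120 Ω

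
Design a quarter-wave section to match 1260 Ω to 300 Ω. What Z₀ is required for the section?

Z_qwt = √(Z_0·R_L) = √(300 × 1260) = √378000

Z_qwt ≈ 615 Ω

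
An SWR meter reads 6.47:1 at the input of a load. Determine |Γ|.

|Γ| = (S − 1)/(S + 1) = (6.47 − 1)/(6.47 + 1) = 5.47/7.47

|Γ| ≈ 0.732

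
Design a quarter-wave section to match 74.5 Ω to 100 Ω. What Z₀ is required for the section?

Z_qwt ≈ 86.3 Ω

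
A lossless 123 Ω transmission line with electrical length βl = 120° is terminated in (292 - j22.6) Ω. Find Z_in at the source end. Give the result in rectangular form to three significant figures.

tan(βl) = tan(120°) = -1.73
Z_in = Z_0·(Z_L + jZ_0·tanβl)/(Z_0 + jZ_L·tanβl)
     = 123·(292 − j236)/(83.9 − j506)

Z_in ≈ 67.2 + j59.9 Ω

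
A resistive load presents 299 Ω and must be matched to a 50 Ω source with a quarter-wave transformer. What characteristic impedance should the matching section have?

Z_qwt ≈ 122 Ω

Z_qwt = √(Z_0·R_L) = √(50 × 299) = √14950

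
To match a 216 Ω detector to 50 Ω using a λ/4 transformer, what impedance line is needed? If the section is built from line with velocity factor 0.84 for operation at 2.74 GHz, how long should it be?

Z_qwt ≈ 104 Ω; length ≈ 2.3 cm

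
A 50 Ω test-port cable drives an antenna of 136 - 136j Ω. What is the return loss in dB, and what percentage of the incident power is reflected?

Γ = (86 − j136)/(186 − j136), |Γ| = 0.698
RL = −20·log₁₀(0.698) = 3.12 dB
P_refl/P_inc = |Γ|² = 0.488

RL ≈ 3.12 dB; 48.8% of incident power reflected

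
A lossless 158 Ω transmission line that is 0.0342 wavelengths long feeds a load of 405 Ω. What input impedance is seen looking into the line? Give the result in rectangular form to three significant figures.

Z_in ≈ 323 − j146 Ω

βl = 2π × 0.0342 = 12.3°
tan(βl) = tan(12.3°) = 0.218
Z_in = Z_0·(Z_L + jZ_0·tanβl)/(Z_0 + jZ_L·tanβl)
     = 158·(405 + j34.5)/(158 + j88.4)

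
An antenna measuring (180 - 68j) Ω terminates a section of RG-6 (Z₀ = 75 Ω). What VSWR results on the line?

Γ = (Z_L − Z_0)/(Z_L + Z_0) = (105 − j68)/(255 − j68)
|Γ| = 125/264 = 0.474
VSWR = (1 + |Γ|)/(1 − |Γ|) = 1.47/0.526

VSWR ≈ 2.8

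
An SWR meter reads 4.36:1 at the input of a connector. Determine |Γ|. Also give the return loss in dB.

|Γ| ≈ 0.627; return loss ≈ 4.06 dB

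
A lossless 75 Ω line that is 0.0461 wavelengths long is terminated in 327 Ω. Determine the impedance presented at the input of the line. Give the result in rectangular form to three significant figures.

Z_in ≈ 132 − j150 Ω

βl = 2π × 0.0461 = 16.6°
tan(βl) = tan(16.6°) = 0.298
Z_in = Z_0·(Z_L + jZ_0·tanβl)/(Z_0 + jZ_L·tanβl)
     = 75·(327 + j22.4)/(75 + j97.5)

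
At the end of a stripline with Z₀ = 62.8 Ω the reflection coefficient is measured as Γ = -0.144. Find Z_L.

Z_L = Z_0·(1 + Γ)/(1 − Γ) = 62.8·(0.856)/(1.14)

Z_L ≈ 47 Ω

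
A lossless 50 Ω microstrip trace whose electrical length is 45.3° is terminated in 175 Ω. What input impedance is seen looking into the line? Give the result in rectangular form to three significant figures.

Z_in ≈ 26.2 − j42.1 Ω

tan(βl) = tan(45.3°) = 1.01
Z_in = Z_0·(Z_L + jZ_0·tanβl)/(Z_0 + jZ_L·tanβl)
     = 50·(175 + j50.5)/(50 + j177)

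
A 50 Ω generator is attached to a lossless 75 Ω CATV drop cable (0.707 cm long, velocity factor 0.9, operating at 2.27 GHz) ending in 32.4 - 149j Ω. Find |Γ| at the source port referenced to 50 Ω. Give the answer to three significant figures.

|Γ| ≈ 0.851

λ = v/f = 0.9·c / 2.27 GHz = 0.119 m
βl = 2π·l/λ = 2π × 0.0594 = 21.4°
tan(βl) = 0.392
Z_in = Z_0·(Z_L + jZ_0·tanβl)/(Z_0 + jZ_L·tanβl) = 11.7 − j68.4 Ω
Γ_s = (Z_in − Z_s)/(Z_in + Z_s) = (-38.3 − j68.4)/(61.7 − j68.4), |Γ_s| = 0.851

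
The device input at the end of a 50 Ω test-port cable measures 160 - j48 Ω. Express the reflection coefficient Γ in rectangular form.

Γ = (Z_L − Z_0)/(Z_L + Z_0) = (110 − j48)/(210 − j48)

Γ ≈ 0.547 − j0.103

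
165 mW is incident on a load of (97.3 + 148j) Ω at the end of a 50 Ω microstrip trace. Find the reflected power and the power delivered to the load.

P_reflected ≈ 91.4 mW; P_delivered ≈ 73.6 mW

|Γ| = |(47.3 + j148)/(147.3 + j148)| = 0.744
|Γ|² = 0.554
P_refl = |Γ|²·P_inc = 91.4 mW, P_del = (1 − |Γ|²)·P_inc = 73.6 mW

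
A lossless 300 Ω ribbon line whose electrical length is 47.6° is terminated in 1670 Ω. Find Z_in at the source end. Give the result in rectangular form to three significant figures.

tan(βl) = tan(47.6°) = 1.1
Z_in = Z_0·(Z_L + jZ_0·tanβl)/(Z_0 + jZ_L·tanβl)
     = 300·(1670 + j329)/(300 + j1830)

Z_in ≈ 96.2 − j258 Ω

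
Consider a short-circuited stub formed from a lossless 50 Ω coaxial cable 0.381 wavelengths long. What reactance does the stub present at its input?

βl = 2π × 0.381 = 137°
tan(βl) = -0.927
For a short-circuited stub, Z_in = jZ_0·tan(βl)

X_in ≈ -46.4 Ω (capacitive)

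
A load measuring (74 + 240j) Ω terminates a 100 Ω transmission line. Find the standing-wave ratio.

VSWR ≈ 9.77

Γ = (Z_L − Z_0)/(Z_L + Z_0) = (-26 + j240)/(174 + j240)
|Γ| = 241/296 = 0.814
VSWR = (1 + |Γ|)/(1 − |Γ|) = 1.81/0.186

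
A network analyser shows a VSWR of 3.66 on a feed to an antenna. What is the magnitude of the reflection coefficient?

|Γ| ≈ 0.571

|Γ| = (S − 1)/(S + 1) = (3.66 − 1)/(3.66 + 1) = 2.66/4.66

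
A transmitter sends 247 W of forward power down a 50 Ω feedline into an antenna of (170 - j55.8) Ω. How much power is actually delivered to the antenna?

P_delivered ≈ 163 W

|Γ| = |(120 − j55.8)/(220 − j55.8)| = 0.583
|Γ|² = 0.34
P_refl = |Γ|²·P_inc = 84 W, P_del = (1 − |Γ|²)·P_inc = 163 W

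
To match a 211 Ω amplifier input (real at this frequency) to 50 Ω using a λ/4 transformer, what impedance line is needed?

Z_qwt ≈ 103 Ω

Z_qwt = √(Z_0·R_L) = √(50 × 211) = √10550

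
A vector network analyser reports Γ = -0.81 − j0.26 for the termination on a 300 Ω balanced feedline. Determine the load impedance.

Z_L = Z_0·(1 + Γ)/(1 − Γ) = 300·(0.19 − j0.26)/(1.81 + j0.26)

Z_L ≈ 24.8 − j46.7 Ω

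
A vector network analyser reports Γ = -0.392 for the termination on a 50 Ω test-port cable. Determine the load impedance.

Z_L ≈ 21.8 Ω

Z_L = Z_0·(1 + Γ)/(1 − Γ) = 50·(0.608)/(1.39)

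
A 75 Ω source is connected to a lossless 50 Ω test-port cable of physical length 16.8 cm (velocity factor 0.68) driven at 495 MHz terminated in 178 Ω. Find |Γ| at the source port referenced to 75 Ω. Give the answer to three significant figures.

λ = v/f = 0.68·c / 495 MHz = 0.412 m
βl = 2π·l/λ = 2π × 0.408 = 147°
tan(βl) = -0.656
Z_in = Z_0·(Z_L + jZ_0·tanβl)/(Z_0 + jZ_L·tanβl) = 39.5 + j59.4 Ω
Γ_s = (Z_in − Z_s)/(Z_in + Z_s) = (-35.5 + j59.4)/(114 + j59.4), |Γ_s| = 0.536

|Γ| ≈ 0.536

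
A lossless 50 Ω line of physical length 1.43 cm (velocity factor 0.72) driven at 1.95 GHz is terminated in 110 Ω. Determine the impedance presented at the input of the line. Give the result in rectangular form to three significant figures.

λ = v/f = 0.72·c / 1.95 GHz = 0.111 m
βl = 2π·l/λ = 2π × 0.129 = 46.5°
tan(βl) = tan(46.5°) = 1.05
Z_in = Z_0·(Z_L + jZ_0·tanβl)/(Z_0 + jZ_L·tanβl)
     = 50·(110 + j52.6)/(50 + j116)

Z_in ≈ 36.4 − j31.8 Ω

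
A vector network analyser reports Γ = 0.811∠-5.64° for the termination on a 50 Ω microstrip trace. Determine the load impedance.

Z_L ≈ 393 − j183 Ω

Z_L = Z_0·(1 + Γ)/(1 − Γ) = 50·(1.81 − j0.0797)/(0.193 + j0.0797)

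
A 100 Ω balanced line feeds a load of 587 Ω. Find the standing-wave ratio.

Γ = (587 − 100)/(587 + 100) = 0.709
VSWR = (1 + 0.709)/(1 − 0.709)

VSWR ≈ 5.87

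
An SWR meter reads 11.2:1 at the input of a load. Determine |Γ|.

|Γ| ≈ 0.836

|Γ| = (S − 1)/(S + 1) = (11.2 − 1)/(11.2 + 1) = 10.2/12.2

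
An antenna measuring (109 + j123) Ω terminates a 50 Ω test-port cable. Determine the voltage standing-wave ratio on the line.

Γ = (Z_L − Z_0)/(Z_L + Z_0) = (59 + j123)/(159 + j123)
|Γ| = 136/201 = 0.679
VSWR = (1 + |Γ|)/(1 − |Γ|) = 1.68/0.321

VSWR ≈ 5.22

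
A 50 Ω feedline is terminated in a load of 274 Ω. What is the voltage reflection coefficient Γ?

Γ = 0.691

Γ = (Z_L − Z_0)/(Z_L + Z_0) = (274 − 50)/(274 + 50) = 224/324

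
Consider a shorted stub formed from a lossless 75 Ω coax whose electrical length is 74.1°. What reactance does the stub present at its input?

tan(βl) = 3.51
For a shorted stub, Z_in = jZ_0·tan(βl)

X_in ≈ 263 Ω (inductive)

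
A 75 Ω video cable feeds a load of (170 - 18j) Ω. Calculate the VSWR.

VSWR ≈ 2.3

Γ = (Z_L − Z_0)/(Z_L + Z_0) = (95 − j18)/(245 − j18)
|Γ| = 96.7/246 = 0.394
VSWR = (1 + |Γ|)/(1 − |Γ|) = 1.39/0.606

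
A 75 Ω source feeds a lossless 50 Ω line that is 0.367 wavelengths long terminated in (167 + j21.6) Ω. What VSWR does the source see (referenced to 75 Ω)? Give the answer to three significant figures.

VSWR ≈ 3.99

βl = 2π × 0.367 = 132°
tan(βl) = -1.11
Z_in = Z_0·(Z_L + jZ_0·tanβl)/(Z_0 + jZ_L·tanβl) = 23.5 + j35.8 Ω
Γ_s = (Z_in − Z_s)/(Z_in + Z_s) = (-51.5 + j35.8)/(98.5 + j35.8), |Γ_s| = 0.599
VSWR = (1 + |Γ_s|)/(1 − |Γ_s|)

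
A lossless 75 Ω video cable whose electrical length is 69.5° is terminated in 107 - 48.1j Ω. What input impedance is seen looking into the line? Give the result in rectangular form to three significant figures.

Z_in ≈ 39.8 + j0.264 Ω

tan(βl) = tan(69.5°) = 2.67
Z_in = Z_0·(Z_L + jZ_0·tanβl)/(Z_0 + jZ_L·tanβl)
     = 75·(107 + j152)/(204 + j286)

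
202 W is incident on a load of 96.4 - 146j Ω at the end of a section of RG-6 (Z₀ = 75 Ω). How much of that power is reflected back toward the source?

P_reflected ≈ 86.8 W

|Γ| = |(21.4 − j146)/(171.4 − j146)| = 0.655
|Γ|² = 0.43
P_refl = |Γ|²·P_inc = 86.8 W, P_del = (1 − |Γ|²)·P_inc = 115 W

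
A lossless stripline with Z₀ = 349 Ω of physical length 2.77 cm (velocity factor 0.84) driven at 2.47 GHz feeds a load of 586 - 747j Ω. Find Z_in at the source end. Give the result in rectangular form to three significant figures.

Z_in ≈ 87.3 + j152 Ω

λ = v/f = 0.84·c / 2.47 GHz = 0.102 m
βl = 2π·l/λ = 2π × 0.272 = 97.7°
tan(βl) = tan(97.7°) = -7.36
Z_in = Z_0·(Z_L + jZ_0·tanβl)/(Z_0 + jZ_L·tanβl)
     = 349·(586 − j3310)/(-5150 − j4310)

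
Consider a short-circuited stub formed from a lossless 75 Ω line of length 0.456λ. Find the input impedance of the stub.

Z_in ≈ −j21.3 Ω

βl = 2π × 0.456 = 164°
tan(βl) = -0.284
For a short-circuited stub, Z_in = jZ_0·tan(βl)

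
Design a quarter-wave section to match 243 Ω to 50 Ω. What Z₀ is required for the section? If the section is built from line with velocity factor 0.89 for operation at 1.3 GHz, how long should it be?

Z_qwt ≈ 110 Ω; length ≈ 5.13 cm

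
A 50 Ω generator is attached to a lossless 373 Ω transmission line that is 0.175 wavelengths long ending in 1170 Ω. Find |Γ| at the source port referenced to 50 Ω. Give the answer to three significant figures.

|Γ| ≈ 0.747

βl = 2π × 0.175 = 63°
tan(βl) = 1.96
Z_in = Z_0·(Z_L + jZ_0·tanβl)/(Z_0 + jZ_L·tanβl) = 146 − j166 Ω
Γ_s = (Z_in − Z_s)/(Z_in + Z_s) = (95.9 − j166)/(196 − j166), |Γ_s| = 0.747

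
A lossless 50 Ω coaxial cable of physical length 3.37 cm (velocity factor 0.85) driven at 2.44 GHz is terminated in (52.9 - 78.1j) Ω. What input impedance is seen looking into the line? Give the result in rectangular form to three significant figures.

λ = v/f = 0.85·c / 2.44 GHz = 0.105 m
βl = 2π·l/λ = 2π × 0.322 = 116°
tan(βl) = tan(116°) = -2.04
Z_in = Z_0·(Z_L + jZ_0·tanβl)/(Z_0 + jZ_L·tanβl)
     = 50·(52.9 − j180)/(-110 − j108)

Z_in ≈ 28.9 + j53.8 Ω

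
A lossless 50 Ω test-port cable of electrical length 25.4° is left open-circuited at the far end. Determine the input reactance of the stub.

tan(βl) = 0.475
For an open-circuited stub, Z_in = −jZ_0·cot(βl) = −jZ_0/tan(βl)

X_in ≈ -105 Ω (capacitive)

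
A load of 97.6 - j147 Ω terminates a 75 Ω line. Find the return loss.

RL ≈ 3.66 dB

Γ = (22.6 − j147)/(172.6 − j147), |Γ| = 0.656
RL = −20·log₁₀|Γ| = −20·log₁₀(0.656)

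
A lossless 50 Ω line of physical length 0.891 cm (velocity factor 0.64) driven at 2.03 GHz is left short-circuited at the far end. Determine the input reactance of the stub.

X_in ≈ 33.6 Ω (inductive)

λ = v/f = 0.64·c / 2.03 GHz = 0.0946 m
βl = 2π·l/λ = 2π × 0.0942 = 33.9°
tan(βl) = 0.672
For a short-circuited stub, Z_in = jZ_0·tan(βl)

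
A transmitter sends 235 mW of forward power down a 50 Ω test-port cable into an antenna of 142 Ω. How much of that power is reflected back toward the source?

P_reflected ≈ 54 mW

Γ = (142 − 50)/(142 + 50) = 0.479
|Γ|² = 0.23
P_refl = |Γ|²·P_inc = 54 mW, P_del = (1 − |Γ|²)·P_inc = 181 mW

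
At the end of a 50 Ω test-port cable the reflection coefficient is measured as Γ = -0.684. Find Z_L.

Z_L ≈ 9.38 Ω

Z_L = Z_0·(1 + Γ)/(1 − Γ) = 50·(0.316)/(1.68)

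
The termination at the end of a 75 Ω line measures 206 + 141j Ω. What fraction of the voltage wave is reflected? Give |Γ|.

Γ = (Z_L − Z_0)/(Z_L + Z_0) = (131 + j141)/(281 + j141)
|Γ| = 192/314

|Γ| ≈ 0.612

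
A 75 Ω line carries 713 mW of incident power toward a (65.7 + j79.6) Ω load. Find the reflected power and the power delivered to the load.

|Γ| = |(-9.3 + j79.6)/(140.7 + j79.6)| = 0.496
|Γ|² = 0.246
P_refl = |Γ|²·P_inc = 175 mW, P_del = (1 − |Γ|²)·P_inc = 538 mW

P_reflected ≈ 175 mW; P_delivered ≈ 538 mW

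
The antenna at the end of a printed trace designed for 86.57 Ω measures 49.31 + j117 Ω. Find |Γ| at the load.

Γ = (Z_L − Z_0)/(Z_L + Z_0) = (-37.26 + j117)/(135.9 + j117)
|Γ| = 123/179

|Γ| ≈ 0.685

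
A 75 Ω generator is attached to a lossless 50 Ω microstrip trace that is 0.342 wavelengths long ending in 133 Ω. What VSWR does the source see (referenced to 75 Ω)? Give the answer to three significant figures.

VSWR ≈ 3.38

βl = 2π × 0.342 = 123°
tan(βl) = -1.53
Z_in = Z_0·(Z_L + jZ_0·tanβl)/(Z_0 + jZ_L·tanβl) = 25.3 + j26.4 Ω
Γ_s = (Z_in − Z_s)/(Z_in + Z_s) = (-49.7 + j26.4)/(100 + j26.4), |Γ_s| = 0.543
VSWR = (1 + |Γ_s|)/(1 − |Γ_s|)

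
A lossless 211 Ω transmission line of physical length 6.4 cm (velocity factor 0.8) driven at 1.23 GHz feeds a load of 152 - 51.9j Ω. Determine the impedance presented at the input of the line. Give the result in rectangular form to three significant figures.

Z_in ≈ 325 − j17 Ω

λ = v/f = 0.8·c / 1.23 GHz = 0.195 m
βl = 2π·l/λ = 2π × 0.328 = 118°
tan(βl) = tan(118°) = -1.87
Z_in = Z_0·(Z_L + jZ_0·tanβl)/(Z_0 + jZ_L·tanβl)
     = 211·(152 − j447)/(114 − j285)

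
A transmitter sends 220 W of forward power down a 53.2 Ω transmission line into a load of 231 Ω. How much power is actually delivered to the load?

P_delivered ≈ 134 W

Γ = (231 − 53.2)/(231 + 53.2) = 0.626
|Γ|² = 0.391
P_refl = |Γ|²·P_inc = 86.1 W, P_del = (1 − |Γ|²)·P_inc = 134 W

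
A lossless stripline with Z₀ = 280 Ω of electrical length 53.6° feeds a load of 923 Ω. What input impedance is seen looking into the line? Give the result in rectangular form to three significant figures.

tan(βl) = tan(53.6°) = 1.36
Z_in = Z_0·(Z_L + jZ_0·tanβl)/(Z_0 + jZ_L·tanβl)
     = 280·(923 + j380)/(280 + j1250)

Z_in ≈ 125 − j179 Ω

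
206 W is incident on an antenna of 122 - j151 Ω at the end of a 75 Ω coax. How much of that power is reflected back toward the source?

|Γ| = |(47 − j151)/(197 − j151)| = 0.637
|Γ|² = 0.406
P_refl = |Γ|²·P_inc = 83.6 W, P_del = (1 − |Γ|²)·P_inc = 122 W

P_reflected ≈ 83.6 W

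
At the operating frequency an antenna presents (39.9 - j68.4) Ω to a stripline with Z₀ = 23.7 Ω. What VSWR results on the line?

VSWR ≈ 7.08

Γ = (Z_L − Z_0)/(Z_L + Z_0) = (16.2 − j68.4)/(63.6 − j68.4)
|Γ| = 70.3/93.4 = 0.753
VSWR = (1 + |Γ|)/(1 − |Γ|) = 1.75/0.247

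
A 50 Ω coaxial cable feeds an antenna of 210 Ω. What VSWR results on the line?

For a purely resistive load, VSWR = R_L/Z_0 or Z_0/R_L (whichever > 1) = 210/50

VSWR ≈ 4.2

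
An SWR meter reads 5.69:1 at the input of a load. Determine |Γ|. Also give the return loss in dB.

|Γ| ≈ 0.701; return loss ≈ 3.09 dB

|Γ| = (S − 1)/(S + 1) = (5.69 − 1)/(5.69 + 1) = 4.69/6.69
RL = −20·log₁₀|Γ| = −20·log₁₀(0.701)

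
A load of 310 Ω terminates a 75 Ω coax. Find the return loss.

Γ = (310 − 75)/(310 + 75) = 0.61
RL = −20·log₁₀|Γ| = −20·log₁₀(0.61)

RL ≈ 4.29 dB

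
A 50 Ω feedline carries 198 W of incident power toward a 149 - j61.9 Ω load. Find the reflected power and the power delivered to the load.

|Γ| = |(99 − j61.9)/(199 − j61.9)| = 0.56
|Γ|² = 0.314
P_refl = |Γ|²·P_inc = 62.1 W, P_del = (1 − |Γ|²)·P_inc = 136 W

P_reflected ≈ 62.1 W; P_delivered ≈ 136 W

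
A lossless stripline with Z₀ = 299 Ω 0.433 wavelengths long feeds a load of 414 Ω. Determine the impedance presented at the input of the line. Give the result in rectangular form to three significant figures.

βl = 2π × 0.433 = 156°
tan(βl) = tan(156°) = -0.448
Z_in = Z_0·(Z_L + jZ_0·tanβl)/(Z_0 + jZ_L·tanβl)
     = 299·(414 − j134)/(299 − j185)

Z_in ≈ 359 + j88.7 Ω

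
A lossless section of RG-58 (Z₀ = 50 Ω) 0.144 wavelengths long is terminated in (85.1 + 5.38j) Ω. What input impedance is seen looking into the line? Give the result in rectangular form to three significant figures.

Z_in ≈ 41 − j23 Ω

βl = 2π × 0.144 = 51.8°
tan(βl) = tan(51.8°) = 1.27
Z_in = Z_0·(Z_L + jZ_0·tanβl)/(Z_0 + jZ_L·tanβl)
     = 50·(85.1 + j69)/(43.2 + j108)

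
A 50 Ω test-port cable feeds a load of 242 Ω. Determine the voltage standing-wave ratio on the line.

VSWR ≈ 4.84

Γ = (242 − 50)/(242 + 50) = 0.658
VSWR = (1 + 0.658)/(1 − 0.658)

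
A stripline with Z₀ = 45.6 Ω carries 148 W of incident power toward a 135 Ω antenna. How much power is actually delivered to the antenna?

P_delivered ≈ 112 W

Γ = (135 − 45.6)/(135 + 45.6) = 0.495
|Γ|² = 0.245
P_refl = |Γ|²·P_inc = 36.3 W, P_del = (1 − |Γ|²)·P_inc = 112 W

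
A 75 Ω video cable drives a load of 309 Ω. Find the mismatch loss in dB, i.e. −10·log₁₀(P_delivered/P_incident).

Γ = (309 − 75)/(309 + 75) = 0.609
|Γ|² = 0.371, so P_del/P_inc = 1 − |Γ|² = 0.629
ML = −10·log₁₀(1 − |Γ|²)

mismatch loss ≈ 2.02 dB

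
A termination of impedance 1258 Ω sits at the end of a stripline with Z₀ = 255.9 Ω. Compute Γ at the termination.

Γ = (Z_L − Z_0)/(Z_L + Z_0) = (1258 − 255.9)/(1258 + 255.9) = 1002/1514

Γ = 0.662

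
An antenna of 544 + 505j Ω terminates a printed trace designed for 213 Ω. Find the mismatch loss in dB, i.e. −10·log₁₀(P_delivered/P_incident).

Γ = (331 + j505)/(757 + j505), |Γ| = 0.664
|Γ|² = 0.44, so P_del/P_inc = 1 − |Γ|² = 0.56
ML = −10·log₁₀(1 − |Γ|²)

mismatch loss ≈ 2.52 dB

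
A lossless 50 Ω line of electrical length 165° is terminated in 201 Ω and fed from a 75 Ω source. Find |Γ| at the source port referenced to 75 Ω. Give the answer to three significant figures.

tan(βl) = -0.268
Z_in = Z_0·(Z_L + jZ_0·tanβl)/(Z_0 + jZ_L·tanβl) = 99.7 + j94 Ω
Γ_s = (Z_in − Z_s)/(Z_in + Z_s) = (24.7 + j94)/(175 + j94), |Γ_s| = 0.49

|Γ| ≈ 0.49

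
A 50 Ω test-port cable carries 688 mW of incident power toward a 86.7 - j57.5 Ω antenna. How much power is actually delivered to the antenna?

P_delivered ≈ 542 mW

|Γ| = |(36.7 − j57.5)/(136.7 − j57.5)| = 0.46
|Γ|² = 0.212
P_refl = |Γ|²·P_inc = 146 mW, P_del = (1 − |Γ|²)·P_inc = 542 mW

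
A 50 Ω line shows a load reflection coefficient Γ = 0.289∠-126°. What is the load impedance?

Z_L = Z_0·(1 + Γ)/(1 − Γ) = 50·(0.83 − j0.234)/(1.17 + j0.234)

Z_L ≈ 32.2 − j16.4 Ω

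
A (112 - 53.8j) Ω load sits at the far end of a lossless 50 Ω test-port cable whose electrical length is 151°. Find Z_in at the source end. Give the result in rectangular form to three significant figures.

Z_in ≈ 85.9 + j62.3 Ω

tan(βl) = tan(151°) = -0.554
Z_in = Z_0·(Z_L + jZ_0·tanβl)/(Z_0 + jZ_L·tanβl)
     = 50·(112 − j81.5)/(20.2 − j62.1)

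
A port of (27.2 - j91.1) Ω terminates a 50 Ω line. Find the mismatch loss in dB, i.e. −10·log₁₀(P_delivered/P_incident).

Γ = (-22.8 − j91.1)/(77.2 − j91.1), |Γ| = 0.786
|Γ|² = 0.618, so P_del/P_inc = 1 − |Γ|² = 0.382
ML = −10·log₁₀(1 − |Γ|²)

mismatch loss ≈ 4.18 dB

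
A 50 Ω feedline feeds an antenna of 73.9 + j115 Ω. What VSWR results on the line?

Γ = (Z_L − Z_0)/(Z_L + Z_0) = (23.9 + j115)/(123.9 + j115)
|Γ| = 117/169 = 0.695
VSWR = (1 + |Γ|)/(1 − |Γ|) = 1.69/0.305

VSWR ≈ 5.55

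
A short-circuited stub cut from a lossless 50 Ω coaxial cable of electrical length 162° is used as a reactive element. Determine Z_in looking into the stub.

tan(βl) = -0.325
For a short-circuited stub, Z_in = jZ_0·tan(βl)

Z_in ≈ −j16.2 Ω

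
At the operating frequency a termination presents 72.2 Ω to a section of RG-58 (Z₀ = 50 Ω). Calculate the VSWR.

VSWR ≈ 1.44

Γ = (72.2 − 50)/(72.2 + 50) = 0.182
VSWR = (1 + 0.182)/(1 − 0.182)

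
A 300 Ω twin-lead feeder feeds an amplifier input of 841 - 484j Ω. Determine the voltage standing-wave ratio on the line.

VSWR ≈ 3.83

Γ = (Z_L − Z_0)/(Z_L + Z_0) = (541 − j484)/(1141 − j484)
|Γ| = 726/1240 = 0.586
VSWR = (1 + |Γ|)/(1 − |Γ|) = 1.59/0.414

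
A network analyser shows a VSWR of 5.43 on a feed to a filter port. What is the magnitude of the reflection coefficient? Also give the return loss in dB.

|Γ| = (S − 1)/(S + 1) = (5.43 − 1)/(5.43 + 1) = 4.43/6.43
RL = −20·log₁₀|Γ| = −20·log₁₀(0.689)

|Γ| ≈ 0.689; return loss ≈ 3.24 dB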